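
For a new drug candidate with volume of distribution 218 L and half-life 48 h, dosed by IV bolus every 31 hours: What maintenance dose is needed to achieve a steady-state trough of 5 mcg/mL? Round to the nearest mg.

615 mg

τ/t½ = 31/48 ≈ 0.64583, so f = (1/2)^(31/48) ≈ 0.639124.
Cmin,ss = (D/Vd)·f/(1−f), so D = Cmin,ss·Vd·(1−f)/f.
D = 5 × 218 × (1−f)/f ≈ 5 × 218 × 0.56464 ≈ 615.46 mg.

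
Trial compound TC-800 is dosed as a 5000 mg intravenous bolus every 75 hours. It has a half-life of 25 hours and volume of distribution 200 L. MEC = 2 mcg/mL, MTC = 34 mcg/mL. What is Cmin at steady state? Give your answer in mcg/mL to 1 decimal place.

The dosing interval is 3 half-lives, so f = 2^(−3) = 0.125.
At steady state, R = 1/(1 − 0.125) = 8/7.
Single-dose peak C₀ = D/Vd = 5000/200 = 25 mcg/mL.
Steady-state peak Cmax,ss = C₀·R = 25 × 8/7 ≈ 28.571 mcg/mL.
Steady-state trough Cmin,ss = Cmax,ss·f ≈ 28.571 × 0.125 ≈ 3.571 mcg/mL.
Trough 3.6 mcg/mL vs MEC 2 mcg/mL: adequate.

3.6 mcg/mL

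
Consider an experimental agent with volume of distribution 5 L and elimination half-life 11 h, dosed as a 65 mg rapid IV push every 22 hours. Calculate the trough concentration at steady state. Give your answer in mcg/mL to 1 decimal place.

4.3 mcg/mL

The dosing interval is 2 half-lives, so f = 2^(−2) = 0.25.
Accumulation ratio R = 1/(1 − f) = 1/0.75 = 4/3.
Single-dose peak C₀ = D/Vd = 65/5 = 13 mcg/mL.
Steady-state peak Cmax,ss = C₀·R = 13 × 4/3 ≈ 17.333 mcg/mL.
Steady-state trough Cmin,ss = Cmax,ss·f ≈ 17.333 × 0.25 ≈ 4.333 mcg/mL.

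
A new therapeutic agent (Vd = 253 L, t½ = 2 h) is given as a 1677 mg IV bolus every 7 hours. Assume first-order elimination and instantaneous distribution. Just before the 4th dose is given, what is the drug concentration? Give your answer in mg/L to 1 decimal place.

f = (1/2)^(τ/t½) = (1/2)^(7/2) ≈ 0.0884.
C₀ = D/Vd = 1677/253 ≈ 6.628 mg/L.
Before the 4th dose, 3 doses have been given. Superposition: Cmin = C₀·(f + f² + … + f^3).
≈ 6.628 × (0.0884 + 0.0078 + 0.0007) ≈ 6.628 × 0.0969 ≈ 0.642 mg/L.

0.6 mg/L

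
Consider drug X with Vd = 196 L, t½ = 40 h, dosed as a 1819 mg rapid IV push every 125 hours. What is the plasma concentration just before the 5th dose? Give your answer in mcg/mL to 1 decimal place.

f = (1/2)^(τ/t½) = (1/2)^(125/40) ≈ 0.1146.
C₀ = D/Vd = 1819/196 ≈ 9.281 mcg/mL.
Before the 5th dose, 4 doses have been given. Superposition: Cmin = C₀·(f + f² + … + f^4).
≈ 9.281 × (0.1146 + 0.0131 + 0.0015 + 0.0002) ≈ 9.281 × 0.1294 ≈ 1.201 mcg/mL.

1.2 mcg/mL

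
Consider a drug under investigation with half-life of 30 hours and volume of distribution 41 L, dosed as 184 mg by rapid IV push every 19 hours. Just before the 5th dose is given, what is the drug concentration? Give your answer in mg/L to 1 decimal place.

6.7 mg/L

f = (1/2)^(τ/t½) = (1/2)^(19/30) ≈ 0.6447.
C₀ = D/Vd = 184/41 ≈ 4.488 mg/L.
Before the 5th dose, 4 doses have been given. Superposition: Cmin = C₀·(f + f² + … + f^4).
≈ 4.488 × (0.6447 + 0.4156 + 0.2680 + 0.1728) ≈ 4.488 × 1.5011 ≈ 6.737 mg/L.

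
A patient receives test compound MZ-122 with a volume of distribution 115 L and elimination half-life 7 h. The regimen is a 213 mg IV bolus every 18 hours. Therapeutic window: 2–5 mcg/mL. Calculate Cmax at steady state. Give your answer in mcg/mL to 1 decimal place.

2.2 mcg/mL

k = ln2/t½ = ln2/7 ≈ 0.099021 h⁻¹; fraction remaining f = e^(−kτ) = e^(−0.099021×18) ≈ 0.1682.
At steady state, accumulation factor R = 1/(1 − e^(−kτ)) ≈ 1.2022.
Single-dose peak C₀ = D/Vd = 213/115 ≈ 1.852 mcg/mL.
Steady-state peak Cmax,ss = C₀·R ≈ 1.852 × 1.2022 ≈ 2.226 mcg/mL.
Peak 2.2 mcg/mL vs MTC 5 mcg/mL: below toxic threshold.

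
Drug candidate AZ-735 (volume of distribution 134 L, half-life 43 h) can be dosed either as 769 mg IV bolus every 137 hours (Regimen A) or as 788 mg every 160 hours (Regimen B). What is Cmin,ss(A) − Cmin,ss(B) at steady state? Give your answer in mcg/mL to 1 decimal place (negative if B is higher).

Regimen A: f = (1/2)^(137/43) ≈ 0.1099; Cmin,ss = (769/134)·f/(1−f) ≈ 0.709 mcg/mL.
Regimen B: f = (1/2)^(160/43) ≈ 0.0758; Cmin,ss = (788/134)·f/(1−f) ≈ 0.482 mcg/mL.
Difference ≈ 0.709 − 0.482 ≈ 0.227 mcg/mL.

0.2 mcg/mL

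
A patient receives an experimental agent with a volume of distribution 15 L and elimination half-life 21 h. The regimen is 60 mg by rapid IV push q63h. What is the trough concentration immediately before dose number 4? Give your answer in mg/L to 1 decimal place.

f = (1/2)^(τ/t½) = (1/2)^(63/21) ≈ 0.1250.
C₀ = D/Vd = 60/15 ≈ 4.000 mg/L.
Before the 4th dose, 3 doses have been given. Superposition: Cmin = C₀·(f + f² + … + f^3).
≈ 4.000 × (0.1250 + 0.0156 + 0.0020) ≈ 4.000 × 0.1426 ≈ 0.570 mg/L.

0.6 mg/L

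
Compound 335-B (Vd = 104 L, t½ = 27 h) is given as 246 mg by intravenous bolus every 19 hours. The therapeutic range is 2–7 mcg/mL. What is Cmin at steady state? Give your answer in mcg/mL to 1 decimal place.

Over one 19-h interval, 19/27 ≈ 0.7037 half-lives elapse, leaving f ≈ 0.6140 of each dose.
Single-dose peak C₀ = D/Vd = 246/104 ≈ 2.365 mcg/mL.
Steady-state trough Cmin,ss = C₀·f/(1−f) ≈ 2.365 × 0.6140/0.3860 ≈ 3.762 mcg/mL.
Trough 3.8 mcg/mL vs MEC 2 mcg/mL: adequate.

3.8 mcg/mL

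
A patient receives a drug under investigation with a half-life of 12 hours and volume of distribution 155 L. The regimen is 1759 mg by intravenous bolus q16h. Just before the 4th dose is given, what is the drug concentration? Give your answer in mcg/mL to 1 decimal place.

f = (1/2)^(τ/t½) = (1/2)^(16/12) ≈ 0.3969.
C₀ = D/Vd = 1759/155 ≈ 11.348 mcg/mL.
Before the 4th dose, 3 doses have been given. Superposition: Cmin = C₀·(f + f² + … + f^3).
≈ 11.348 × (0.3969 + 0.1575 + 0.0625) ≈ 11.348 × 0.6169 ≈ 7.001 mcg/mL.

7.0 mcg/mL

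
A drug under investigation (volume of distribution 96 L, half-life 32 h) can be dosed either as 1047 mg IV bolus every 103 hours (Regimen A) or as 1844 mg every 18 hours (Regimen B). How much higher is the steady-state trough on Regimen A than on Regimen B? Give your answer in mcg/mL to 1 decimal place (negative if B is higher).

-39.0 mcg/mL

Regimen A: f = (1/2)^(103/32) ≈ 0.1074; Cmin,ss = (1047/96)·f/(1−f) ≈ 1.312 mcg/mL.
Regimen B: f = (1/2)^(18/32) ≈ 0.6771; Cmin,ss = (1844/96)·f/(1−f) ≈ 40.279 mcg/mL.
Difference ≈ 1.312 − 40.279 ≈ -38.967 mcg/mL.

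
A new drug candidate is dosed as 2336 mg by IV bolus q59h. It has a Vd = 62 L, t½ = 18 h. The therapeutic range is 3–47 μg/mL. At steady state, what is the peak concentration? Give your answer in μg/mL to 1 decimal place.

τ/t½ = 59/18 ≈ 3.2778, so fraction remaining f = (1/2)^(59/18) ≈ 0.1031.
Accumulation ratio R = 1/(1 − f) ≈ 1/0.8969 ≈ 1.1150.
Single-dose peak C₀ = D/Vd = 2336/62 ≈ 37.677 μg/mL.
Steady-state peak Cmax,ss = C₀·R ≈ 37.677 × 1.1150 ≈ 42.010 μg/mL.
Peak 42.0 μg/mL vs MTC 47 μg/mL: below toxic threshold.

42.0 μg/mL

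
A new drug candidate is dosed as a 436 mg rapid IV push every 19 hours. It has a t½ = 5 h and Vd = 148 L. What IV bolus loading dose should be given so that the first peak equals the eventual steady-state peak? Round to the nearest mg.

f = (1/2)^(19/5) ≈ 0.071794; accumulation ratio R = 1/(1−f) ≈ 1.07735.
Loading dose to hit Cmax,ss on first dose: D_load = D_maint·R ≈ 436 × 1.07735 ≈ 469.72 mg.

470 mg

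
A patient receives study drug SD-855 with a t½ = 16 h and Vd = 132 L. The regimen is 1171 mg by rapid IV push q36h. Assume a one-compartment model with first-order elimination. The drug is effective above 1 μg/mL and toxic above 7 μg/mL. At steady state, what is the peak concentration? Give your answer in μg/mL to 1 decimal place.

Over one 36-h interval, 36/16 ≈ 2.25 half-lives elapse, leaving f ≈ 0.2102 of each dose.
Accumulation ratio R = 1/(1 − f) ≈ 1/0.7898 ≈ 1.2661.
Each bolus raises the concentration by D/Vd = 1171/132 ≈ 8.871 μg/mL.
Steady-state peak Cmax,ss = C₀·R ≈ 8.871 × 1.2661 ≈ 11.232 μg/mL.
Peak 11.2 μg/mL vs MTC 7 μg/mL: exceeds toxic threshold.

11.2 μg/mL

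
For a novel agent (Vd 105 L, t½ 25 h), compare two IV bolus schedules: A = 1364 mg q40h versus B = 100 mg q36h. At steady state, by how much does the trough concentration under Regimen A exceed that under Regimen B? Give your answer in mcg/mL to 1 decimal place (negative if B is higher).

Regimen A: f = (1/2)^(40/25) ≈ 0.3299; Cmin,ss = (1364/105)·f/(1−f) ≈ 6.395 mcg/mL.
Regimen B: f = (1/2)^(36/25) ≈ 0.3686; Cmin,ss = (100/105)·f/(1−f) ≈ 0.556 mcg/mL.
Difference ≈ 6.395 − 0.556 ≈ 5.839 mcg/mL.

5.8 mcg/mL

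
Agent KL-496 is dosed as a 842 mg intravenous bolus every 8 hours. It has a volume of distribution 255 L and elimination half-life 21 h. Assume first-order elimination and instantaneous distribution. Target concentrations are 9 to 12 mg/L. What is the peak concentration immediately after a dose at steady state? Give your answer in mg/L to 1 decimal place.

14.2 mg/L

τ/t½ = 8/21 ≈ 0.38095, so fraction remaining f = (1/2)^(8/21) ≈ 0.7679.
Accumulation ratio R = 1/(1 − f) ≈ 1/0.2321 ≈ 4.3085.
Each bolus raises the concentration by D/Vd = 842/255 ≈ 3.302 mg/L.
Steady-state peak Cmax,ss = C₀·R ≈ 3.302 × 4.3085 ≈ 14.227 mg/L.
Peak 14.2 mg/L vs MTC 12 mg/L: exceeds toxic threshold.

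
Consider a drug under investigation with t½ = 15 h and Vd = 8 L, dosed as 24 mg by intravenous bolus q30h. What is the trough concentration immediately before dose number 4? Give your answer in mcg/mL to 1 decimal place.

f = (1/2)^(τ/t½) = (1/2)^(30/15) ≈ 0.2500.
C₀ = D/Vd = 24/8 ≈ 3.000 mcg/mL.
Before the 4th dose, 3 doses have been given. Superposition: Cmin = C₀·(f + f² + … + f^3).
≈ 3.000 × (0.2500 + 0.0625 + 0.0156) ≈ 3.000 × 0.3281 ≈ 0.984 mcg/mL.

1.0 mcg/mL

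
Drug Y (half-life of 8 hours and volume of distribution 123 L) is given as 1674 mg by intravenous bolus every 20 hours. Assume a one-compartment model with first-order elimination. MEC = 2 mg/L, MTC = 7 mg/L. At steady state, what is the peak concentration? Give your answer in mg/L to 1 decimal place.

16.5 mg/L

k = ln2/t½ = ln2/8 ≈ 0.086643 h⁻¹; fraction remaining f = e^(−kτ) = e^(−0.086643×20) ≈ 0.1768.
At steady state, accumulation factor R = 1/(1 − e^(−kτ)) ≈ 1.2148.
Each bolus raises the concentration by D/Vd = 1674/123 ≈ 13.610 mg/L.
Steady-state peak Cmax,ss = C₀·R ≈ 13.610 × 1.2148 ≈ 16.533 mg/L.
Peak 16.5 mg/L vs MTC 7 mg/L: exceeds toxic threshold.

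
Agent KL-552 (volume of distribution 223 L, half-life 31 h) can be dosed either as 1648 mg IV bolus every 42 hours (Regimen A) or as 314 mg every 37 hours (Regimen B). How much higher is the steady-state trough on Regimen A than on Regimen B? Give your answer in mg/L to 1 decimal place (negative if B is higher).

3.7 mg/L

Regimen A: f = (1/2)^(42/31) ≈ 0.3910; Cmin,ss = (1648/223)·f/(1−f) ≈ 4.745 mg/L.
Regimen B: f = (1/2)^(37/31) ≈ 0.4372; Cmin,ss = (314/223)·f/(1−f) ≈ 1.094 mg/L.
Difference ≈ 4.745 − 1.094 ≈ 3.651 mg/L.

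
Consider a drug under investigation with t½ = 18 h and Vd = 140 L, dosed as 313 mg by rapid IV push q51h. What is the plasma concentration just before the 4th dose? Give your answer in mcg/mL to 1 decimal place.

0.4 mcg/mL

f = (1/2)^(τ/t½) = (1/2)^(51/18) ≈ 0.1403.
C₀ = D/Vd = 313/140 ≈ 2.236 mcg/mL.
Before the 4th dose, 3 doses have been given. Superposition: Cmin = C₀·(f + f² + … + f^3).
≈ 2.236 × (0.1403 + 0.0197 + 0.0028) ≈ 2.236 × 0.1628 ≈ 0.364 mcg/mL.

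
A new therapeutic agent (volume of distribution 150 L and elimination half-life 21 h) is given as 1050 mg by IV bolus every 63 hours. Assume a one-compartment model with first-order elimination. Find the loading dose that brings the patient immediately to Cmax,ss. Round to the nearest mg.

1200 mg

f = (1/2)^(63/21) ≈ 0.125000; accumulation ratio R = 1/(1−f) ≈ 1.14286.
Loading dose to hit Cmax,ss on first dose: D_load = D_maint·R ≈ 1050 × 1.14286 ≈ 1200.00 mg.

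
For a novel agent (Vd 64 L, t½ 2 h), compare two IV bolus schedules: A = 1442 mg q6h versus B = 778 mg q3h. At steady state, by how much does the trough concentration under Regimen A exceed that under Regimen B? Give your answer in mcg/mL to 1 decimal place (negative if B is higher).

-3.4 mcg/mL

Regimen A: f = (1/2)^(6/2) ≈ 0.1250; Cmin,ss = (1442/64)·f/(1−f) ≈ 3.219 mcg/mL.
Regimen B: f = (1/2)^(3/2) ≈ 0.3536; Cmin,ss = (778/64)·f/(1−f) ≈ 6.650 mcg/mL.
Difference ≈ 3.219 − 6.650 ≈ -3.431 mcg/mL.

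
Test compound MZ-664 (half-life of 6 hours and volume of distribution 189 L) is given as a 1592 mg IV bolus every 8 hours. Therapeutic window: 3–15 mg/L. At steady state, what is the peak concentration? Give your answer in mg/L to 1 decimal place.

14.0 mg/L

τ/t½ = 8/6 ≈ 1.3333, so fraction remaining f = (1/2)^(8/6) ≈ 0.3969.
Accumulation ratio R = 1/(1 − f) ≈ 1/0.6031 ≈ 1.6581.
Single-dose peak C₀ = D/Vd = 1592/189 ≈ 8.423 mg/L.
Steady-state peak Cmax,ss = C₀·R ≈ 8.423 × 1.6581 ≈ 13.966 mg/L.
Peak 14.0 mg/L vs MTC 15 mg/L: below toxic threshold.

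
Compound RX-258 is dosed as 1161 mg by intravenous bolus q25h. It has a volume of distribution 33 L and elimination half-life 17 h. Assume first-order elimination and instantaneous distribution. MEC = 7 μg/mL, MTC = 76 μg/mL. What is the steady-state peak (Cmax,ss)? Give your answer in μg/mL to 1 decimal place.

55.0 μg/mL

Over one 25-h interval, 25/17 ≈ 1.4706 half-lives elapse, leaving f ≈ 0.3608 of each dose.
At steady state, accumulation factor R = 1/(1 − e^(−kτ)) ≈ 1.5645.
Each bolus raises the concentration by D/Vd = 1161/33 ≈ 35.182 μg/mL.
Cmax,ss = C₀/(1 − f) ≈ 35.182/0.6392 ≈ 55.041 μg/mL.
Peak 55.0 μg/mL vs MTC 76 μg/mL: below toxic threshold.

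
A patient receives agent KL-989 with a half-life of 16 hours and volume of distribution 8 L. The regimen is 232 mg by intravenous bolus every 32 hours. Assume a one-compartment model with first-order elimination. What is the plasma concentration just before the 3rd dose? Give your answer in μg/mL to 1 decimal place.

f = (1/2)^(τ/t½) = (1/2)^(32/16) ≈ 0.2500.
C₀ = D/Vd = 232/8 ≈ 29.000 μg/mL.
Before the 3rd dose, 2 doses have been given. Superposition: Cmin = C₀·(f + f²).
≈ 29.000 × (0.2500 + 0.0625) ≈ 29.000 × 0.3125 ≈ 9.062 μg/mL.

9.1 μg/mL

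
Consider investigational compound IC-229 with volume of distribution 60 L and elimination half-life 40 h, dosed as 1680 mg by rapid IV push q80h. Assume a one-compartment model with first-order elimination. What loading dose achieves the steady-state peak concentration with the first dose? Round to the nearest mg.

f = (1/2)^(80/40) ≈ 0.250000; accumulation ratio R = 1/(1−f) ≈ 1.33333.
Loading dose to hit Cmax,ss on first dose: D_load = D_maint·R ≈ 1680 × 1.33333 ≈ 2239.99 mg.

2240 mg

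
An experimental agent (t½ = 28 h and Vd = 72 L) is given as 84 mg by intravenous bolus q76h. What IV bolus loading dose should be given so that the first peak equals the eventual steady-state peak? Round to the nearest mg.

99 mg

f = (1/2)^(76/28) ≈ 0.152377; accumulation ratio R = 1/(1−f) ≈ 1.17977.
Loading dose to hit Cmax,ss on first dose: D_load = D_maint·R ≈ 84 × 1.17977 ≈ 99.10 mg.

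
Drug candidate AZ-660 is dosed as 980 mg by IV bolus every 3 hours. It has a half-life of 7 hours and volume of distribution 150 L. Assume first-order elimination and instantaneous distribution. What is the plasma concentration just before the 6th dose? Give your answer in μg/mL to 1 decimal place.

14.6 μg/mL

f = (1/2)^(τ/t½) = (1/2)^(3/7) ≈ 0.7430.
C₀ = D/Vd = 980/150 ≈ 6.533 μg/mL.
Before the 6th dose, 5 doses have been given. Superposition: Cmin = C₀·(f + f² + … + f^5).
≈ 6.533 × (0.7430 + 0.5520 + 0.4102 + 0.3048 + 0.2264) ≈ 6.533 × 2.2364 ≈ 14.610 μg/mL.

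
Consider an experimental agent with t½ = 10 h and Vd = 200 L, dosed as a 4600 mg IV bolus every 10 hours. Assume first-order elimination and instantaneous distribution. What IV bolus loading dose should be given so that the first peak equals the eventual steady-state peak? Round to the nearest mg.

9200 mg

f = (1/2)^(10/10) ≈ 0.500000; accumulation ratio R = 1/(1−f) ≈ 2.00000.
Loading dose to hit Cmax,ss on first dose: D_load = D_maint·R ≈ 4600 × 2.00000 ≈ 9200.00 mg.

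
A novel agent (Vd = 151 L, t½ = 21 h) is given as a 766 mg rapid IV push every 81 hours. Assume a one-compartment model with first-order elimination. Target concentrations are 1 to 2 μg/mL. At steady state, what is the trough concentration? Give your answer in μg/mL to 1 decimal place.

0.4 μg/mL

Over one 81-h interval, 81/21 ≈ 3.8571 half-lives elapse, leaving f ≈ 0.0690 of each dose.
At steady state, accumulation factor R = 1/(1 − e^(−kτ)) ≈ 1.0741.
Single-dose peak C₀ = D/Vd = 766/151 ≈ 5.073 μg/mL.
Steady-state peak Cmax,ss = C₀·R ≈ 5.073 × 1.0741 ≈ 5.449 μg/mL.
One interval later, Cmin,ss = Cmax,ss·e^(−kτ) ≈ 5.449 × 0.0690 ≈ 0.376 μg/mL.
Trough 0.4 μg/mL vs MEC 1 μg/mL: subtherapeutic.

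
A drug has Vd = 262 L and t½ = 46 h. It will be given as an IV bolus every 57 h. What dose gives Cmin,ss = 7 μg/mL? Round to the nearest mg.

2495 mg

τ/t½ = 57/46 ≈ 1.2391, so f = (1/2)^(57/46) ≈ 0.423628.
Cmin,ss = (D/Vd)·f/(1−f), so D = Cmin,ss·Vd·(1−f)/f.
D = 7 × 262 × (1−f)/f ≈ 7 × 262 × 1.36056 ≈ 2495.27 mg.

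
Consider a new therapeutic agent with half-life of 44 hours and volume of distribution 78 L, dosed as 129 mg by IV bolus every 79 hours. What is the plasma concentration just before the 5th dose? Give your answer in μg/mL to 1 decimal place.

f = (1/2)^(τ/t½) = (1/2)^(79/44) ≈ 0.2881.
C₀ = D/Vd = 129/78 ≈ 1.654 μg/mL.
Before the 5th dose, 4 doses have been given. Superposition: Cmin = C₀·(f + f² + … + f^4).
≈ 1.654 × (0.2881 + 0.0830 + 0.0239 + 0.0069) ≈ 1.654 × 0.4019 ≈ 0.665 μg/mL.

0.7 μg/mL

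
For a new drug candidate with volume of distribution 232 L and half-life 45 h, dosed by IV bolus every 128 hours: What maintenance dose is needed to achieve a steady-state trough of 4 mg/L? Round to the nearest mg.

τ/t½ = 128/45 ≈ 2.8444, so f = (1/2)^(128/45) ≈ 0.139231.
Cmin,ss = (D/Vd)·f/(1−f), so D = Cmin,ss·Vd·(1−f)/f.
D = 4 × 232 × (1−f)/f ≈ 4 × 232 × 6.18231 ≈ 5737.18 mg.

5737 mg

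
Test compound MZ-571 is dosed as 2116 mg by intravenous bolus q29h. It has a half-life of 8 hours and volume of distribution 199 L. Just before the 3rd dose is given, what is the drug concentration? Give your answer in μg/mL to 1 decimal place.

0.9 μg/mL

f = (1/2)^(τ/t½) = (1/2)^(29/8) ≈ 0.0811.
C₀ = D/Vd = 2116/199 ≈ 10.633 μg/mL.
Before the 3rd dose, 2 doses have been given. Superposition: Cmin = C₀·(f + f²).
≈ 10.633 × (0.0811 + 0.0066) ≈ 10.633 × 0.0877 ≈ 0.933 μg/mL.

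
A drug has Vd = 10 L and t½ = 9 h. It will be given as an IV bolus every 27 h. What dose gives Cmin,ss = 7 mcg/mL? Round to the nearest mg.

490 mg

τ/t½ = 27/9 ≈ 3, so f = (1/2)^(27/9) ≈ 0.125000.
Cmin,ss = (D/Vd)·f/(1−f), so D = Cmin,ss·Vd·(1−f)/f.
D = 7 × 10 × (1−f)/f ≈ 7 × 10 × 7.00000 ≈ 490.00 mg.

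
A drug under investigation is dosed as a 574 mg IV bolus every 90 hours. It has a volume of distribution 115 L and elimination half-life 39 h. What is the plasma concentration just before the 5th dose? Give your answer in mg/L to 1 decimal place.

f = (1/2)^(τ/t½) = (1/2)^(90/39) ≈ 0.2020.
C₀ = D/Vd = 574/115 ≈ 4.991 mg/L.
Before the 5th dose, 4 doses have been given. Superposition: Cmin = C₀·(f + f² + … + f^4).
≈ 4.991 × (0.2020 + 0.0408 + 0.0082 + 0.0017) ≈ 4.991 × 0.2527 ≈ 1.261 mg/L.

1.3 mg/L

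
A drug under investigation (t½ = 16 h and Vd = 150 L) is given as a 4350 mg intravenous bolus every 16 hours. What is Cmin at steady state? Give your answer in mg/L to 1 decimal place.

τ = 16 h = 1 half-life, so f = (1/2)^1 = 0.5.
Accumulation ratio R = 1/(1 − f) = 1/0.5 = 2/1.
Single-dose peak C₀ = D/Vd = 4350/150 = 29 mg/L.
Steady-state peak Cmax,ss = C₀·R = 29 × 2/1 ≈ 58.000 mg/L.
Steady-state trough Cmin,ss = Cmax,ss·f ≈ 58.000 × 0.5 ≈ 29.000 mg/L.

29.0 mg/L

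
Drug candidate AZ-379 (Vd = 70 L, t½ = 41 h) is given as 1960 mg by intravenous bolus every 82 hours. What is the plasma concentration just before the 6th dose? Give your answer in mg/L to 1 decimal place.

f = (1/2)^(τ/t½) = (1/2)^(82/41) ≈ 0.2500.
C₀ = D/Vd = 1960/70 ≈ 28.000 mg/L.
Before the 6th dose, 5 doses have been given. Superposition: Cmin = C₀·(f + f² + … + f^5).
≈ 28.000 × (0.2500 + 0.0625 + 0.0156 + 0.0039 + 0.0010) ≈ 28.000 × 0.3330 ≈ 9.324 mg/L.

9.3 mg/L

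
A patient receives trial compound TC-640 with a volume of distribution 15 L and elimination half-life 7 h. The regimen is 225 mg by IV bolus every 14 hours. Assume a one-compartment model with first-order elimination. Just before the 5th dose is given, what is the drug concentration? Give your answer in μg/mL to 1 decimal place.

f = (1/2)^(τ/t½) = (1/2)^(14/7) ≈ 0.2500.
C₀ = D/Vd = 225/15 ≈ 15.000 μg/mL.
Before the 5th dose, 4 doses have been given. Superposition: Cmin = C₀·(f + f² + … + f^4).
≈ 15.000 × (0.2500 + 0.0625 + 0.0156 + 0.0039) ≈ 15.000 × 0.3320 ≈ 4.980 μg/mL.

5.0 μg/mL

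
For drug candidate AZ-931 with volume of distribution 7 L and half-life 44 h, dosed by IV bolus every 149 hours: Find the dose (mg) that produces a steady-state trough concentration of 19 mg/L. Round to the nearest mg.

τ/t½ = 149/44 ≈ 3.3864, so f = (1/2)^(149/44) ≈ 0.095632.
Cmin,ss = (D/Vd)·f/(1−f), so D = Cmin,ss·Vd·(1−f)/f.
D = 19 × 7 × (1−f)/f ≈ 19 × 7 × 9.45675 ≈ 1257.75 mg.

1258 mg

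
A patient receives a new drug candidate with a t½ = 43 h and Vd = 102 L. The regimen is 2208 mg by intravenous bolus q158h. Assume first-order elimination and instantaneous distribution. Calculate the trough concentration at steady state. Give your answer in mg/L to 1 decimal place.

Over one 158-h interval, 158/43 ≈ 3.6744 half-lives elapse, leaving f ≈ 0.0783 of each dose.
At steady state, accumulation factor R = 1/(1 − e^(−kτ)) ≈ 1.0850.
Single-dose peak C₀ = D/Vd = 2208/102 ≈ 21.647 mg/L.
Steady-state peak Cmax,ss = C₀·R ≈ 21.647 × 1.0850 ≈ 23.487 mg/L.
Steady-state trough Cmin,ss = Cmax,ss·f ≈ 23.487 × 0.0783 ≈ 1.839 mg/L.

1.8 mg/L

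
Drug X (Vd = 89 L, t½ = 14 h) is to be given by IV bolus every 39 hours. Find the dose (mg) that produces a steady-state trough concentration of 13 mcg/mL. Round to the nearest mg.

τ/t½ = 39/14 ≈ 2.7857, so f = (1/2)^(39/14) ≈ 0.145016.
Cmin,ss = (D/Vd)·f/(1−f), so D = Cmin,ss·Vd·(1−f)/f.
D = 13 × 89 × (1−f)/f ≈ 13 × 89 × 5.89579 ≈ 6821.43 mg.

6821 mg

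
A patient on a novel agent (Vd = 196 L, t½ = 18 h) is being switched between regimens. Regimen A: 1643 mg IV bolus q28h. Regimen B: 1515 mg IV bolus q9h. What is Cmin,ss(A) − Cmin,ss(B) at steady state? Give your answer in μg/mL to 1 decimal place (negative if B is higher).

-14.3 μg/mL

Regimen A: f = (1/2)^(28/18) ≈ 0.3402; Cmin,ss = (1643/196)·f/(1−f) ≈ 4.322 μg/mL.
Regimen B: f = (1/2)^(9/18) ≈ 0.7071; Cmin,ss = (1515/196)·f/(1−f) ≈ 18.660 μg/mL.
Difference ≈ 4.322 − 18.660 ≈ -14.338 μg/mL.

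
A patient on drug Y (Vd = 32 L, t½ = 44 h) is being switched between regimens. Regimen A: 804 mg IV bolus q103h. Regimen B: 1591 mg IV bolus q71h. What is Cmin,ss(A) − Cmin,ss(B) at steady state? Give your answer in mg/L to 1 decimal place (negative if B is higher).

-18.0 mg/L

Regimen A: f = (1/2)^(103/44) ≈ 0.1974; Cmin,ss = (804/32)·f/(1−f) ≈ 6.180 mg/L.
Regimen B: f = (1/2)^(71/44) ≈ 0.3268; Cmin,ss = (1591/32)·f/(1−f) ≈ 24.136 mg/L.
Difference ≈ 6.180 − 24.136 ≈ -17.956 mg/L.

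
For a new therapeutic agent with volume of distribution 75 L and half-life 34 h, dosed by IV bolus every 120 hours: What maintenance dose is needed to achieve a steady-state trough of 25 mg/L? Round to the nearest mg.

19775 mg

τ/t½ = 120/34 ≈ 3.5294, so f = (1/2)^(120/34) ≈ 0.086605.
Cmin,ss = (D/Vd)·f/(1−f), so D = Cmin,ss·Vd·(1−f)/f.
D = 25 × 75 × (1−f)/f ≈ 25 × 75 × 10.54668 ≈ 19775.03 mg.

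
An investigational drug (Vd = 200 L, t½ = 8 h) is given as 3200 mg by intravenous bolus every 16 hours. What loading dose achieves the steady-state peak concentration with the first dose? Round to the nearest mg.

4267 mg

f = (1/2)^(16/8) ≈ 0.250000; accumulation ratio R = 1/(1−f) ≈ 1.33333.
Loading dose to hit Cmax,ss on first dose: D_load = D_maint·R ≈ 3200 × 1.33333 ≈ 4266.66 mg.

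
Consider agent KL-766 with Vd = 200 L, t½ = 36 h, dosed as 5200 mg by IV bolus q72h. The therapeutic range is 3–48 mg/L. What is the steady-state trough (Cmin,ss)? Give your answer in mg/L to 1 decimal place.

8.7 mg/L

τ = 72 h = 2 half-lives, so f = (1/2)^2 = 0.25.
Accumulation ratio R = 1/(1 − f) = 1/0.75 = 4/3.
Single-dose peak C₀ = D/Vd = 5200/200 = 26 mg/L.
Steady-state peak Cmax,ss = C₀·R = 26 × 4/3 ≈ 34.667 mg/L.
Steady-state trough Cmin,ss = Cmax,ss·f ≈ 34.667 × 0.25 ≈ 8.667 mg/L.
Trough 8.7 mg/L vs MEC 3 mg/L: adequate.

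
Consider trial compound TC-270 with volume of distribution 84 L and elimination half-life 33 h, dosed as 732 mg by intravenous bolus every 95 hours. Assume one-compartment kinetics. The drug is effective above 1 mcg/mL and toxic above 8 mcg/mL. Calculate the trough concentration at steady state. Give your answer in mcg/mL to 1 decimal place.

τ/t½ = 95/33 ≈ 2.8788, so fraction remaining f = (1/2)^(95/33) ≈ 0.1360.
At steady state, accumulation factor R = 1/(1 − e^(−kτ)) ≈ 1.1574.
Each bolus raises the concentration by D/Vd = 732/84 ≈ 8.714 mcg/mL.
Cmax,ss = C₀/(1 − f) ≈ 8.714/0.8640 ≈ 10.086 mcg/mL.
Steady-state trough Cmin,ss = Cmax,ss·f ≈ 10.086 × 0.1360 ≈ 1.372 mcg/mL.
Trough 1.4 mcg/mL vs MEC 1 mcg/mL: adequate.

1.4 mcg/mL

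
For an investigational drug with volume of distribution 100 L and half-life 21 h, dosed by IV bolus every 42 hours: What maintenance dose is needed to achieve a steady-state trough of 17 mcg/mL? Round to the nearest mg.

5100 mg

τ/t½ = 42/21 ≈ 2, so f = (1/2)^(42/21) ≈ 0.250000.
Cmin,ss = (D/Vd)·f/(1−f), so D = Cmin,ss·Vd·(1−f)/f.
D = 17 × 100 × (1−f)/f ≈ 17 × 100 × 3.00000 ≈ 5100.00 mg.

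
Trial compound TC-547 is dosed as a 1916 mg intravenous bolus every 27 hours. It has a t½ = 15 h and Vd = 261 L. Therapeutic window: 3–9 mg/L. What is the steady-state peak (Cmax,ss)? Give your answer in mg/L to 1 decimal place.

10.3 mg/L

τ/t½ = 27/15 ≈ 1.8, so fraction remaining f = (1/2)^(27/15) ≈ 0.2872.
Accumulation ratio R = 1/(1 − f) ≈ 1/0.7128 ≈ 1.4029.
Single-dose peak C₀ = D/Vd = 1916/261 ≈ 7.341 mg/L.
Steady-state peak Cmax,ss = C₀·R ≈ 7.341 × 1.4029 ≈ 10.299 mg/L.
Peak 10.3 mg/L vs MTC 9 mg/L: exceeds toxic threshold.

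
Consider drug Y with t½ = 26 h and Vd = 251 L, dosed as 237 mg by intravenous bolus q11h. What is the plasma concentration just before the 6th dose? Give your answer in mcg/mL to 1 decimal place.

2.1 mcg/mL

f = (1/2)^(τ/t½) = (1/2)^(11/26) ≈ 0.7458.
C₀ = D/Vd = 237/251 ≈ 0.944 mcg/mL.
Before the 6th dose, 5 doses have been given. Superposition: Cmin = C₀·(f + f² + … + f^5).
≈ 0.944 × (0.7458 + 0.5562 + 0.4148 + 0.3094 + 0.2307) ≈ 0.944 × 2.2569 ≈ 2.131 mcg/mL.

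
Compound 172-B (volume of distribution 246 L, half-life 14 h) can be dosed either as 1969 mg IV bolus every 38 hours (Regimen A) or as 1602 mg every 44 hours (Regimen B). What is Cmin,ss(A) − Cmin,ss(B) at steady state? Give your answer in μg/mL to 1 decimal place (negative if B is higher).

0.6 μg/mL

Regimen A: f = (1/2)^(38/14) ≈ 0.1524; Cmin,ss = (1969/246)·f/(1−f) ≈ 1.439 μg/mL.
Regimen B: f = (1/2)^(44/14) ≈ 0.1132; Cmin,ss = (1602/246)·f/(1−f) ≈ 0.831 μg/mL.
Difference ≈ 1.439 − 0.831 ≈ 0.608 μg/mL.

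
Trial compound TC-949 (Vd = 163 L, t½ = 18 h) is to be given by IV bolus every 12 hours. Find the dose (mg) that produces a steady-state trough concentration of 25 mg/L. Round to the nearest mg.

τ/t½ = 12/18 ≈ 0.66667, so f = (1/2)^(12/18) ≈ 0.629961.
Cmin,ss = (D/Vd)·f/(1−f), so D = Cmin,ss·Vd·(1−f)/f.
D = 25 × 163 × (1−f)/f ≈ 25 × 163 × 0.58740 ≈ 2393.66 mg.

2394 mg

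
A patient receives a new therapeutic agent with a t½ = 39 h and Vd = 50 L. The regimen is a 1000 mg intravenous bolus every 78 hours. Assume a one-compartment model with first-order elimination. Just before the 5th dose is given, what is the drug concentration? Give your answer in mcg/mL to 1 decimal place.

6.6 mcg/mL

f = (1/2)^(τ/t½) = (1/2)^(78/39) ≈ 0.2500.
C₀ = D/Vd = 1000/50 ≈ 20.000 mcg/mL.
Before the 5th dose, 4 doses have been given. Superposition: Cmin = C₀·(f + f² + … + f^4).
≈ 20.000 × (0.2500 + 0.0625 + 0.0156 + 0.0039) ≈ 20.000 × 0.3320 ≈ 6.640 mcg/mL.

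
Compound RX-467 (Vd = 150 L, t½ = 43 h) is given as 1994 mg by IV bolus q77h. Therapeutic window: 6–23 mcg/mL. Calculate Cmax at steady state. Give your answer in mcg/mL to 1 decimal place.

k = ln2/t½ = ln2/43 ≈ 0.016120 h⁻¹; fraction remaining f = e^(−kτ) = e^(−0.016120×77) ≈ 0.2890.
Accumulation ratio R = 1/(1 − f) ≈ 1/0.7110 ≈ 1.4065.
Single-dose peak C₀ = D/Vd = 1994/150 ≈ 13.293 mcg/mL.
Steady-state peak Cmax,ss = C₀·R ≈ 13.293 × 1.4065 ≈ 18.697 mcg/mL.
Peak 18.7 mcg/mL vs MTC 23 mcg/mL: below toxic threshold.

18.7 mcg/mL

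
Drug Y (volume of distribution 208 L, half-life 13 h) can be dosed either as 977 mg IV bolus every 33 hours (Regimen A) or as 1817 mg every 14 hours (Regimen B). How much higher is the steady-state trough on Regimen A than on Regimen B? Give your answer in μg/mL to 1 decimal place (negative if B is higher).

-6.9 μg/mL

Regimen A: f = (1/2)^(33/13) ≈ 0.1721; Cmin,ss = (977/208)·f/(1−f) ≈ 0.976 μg/mL.
Regimen B: f = (1/2)^(14/13) ≈ 0.4740; Cmin,ss = (1817/208)·f/(1−f) ≈ 7.872 μg/mL.
Difference ≈ 0.976 − 7.872 ≈ -6.896 μg/mL.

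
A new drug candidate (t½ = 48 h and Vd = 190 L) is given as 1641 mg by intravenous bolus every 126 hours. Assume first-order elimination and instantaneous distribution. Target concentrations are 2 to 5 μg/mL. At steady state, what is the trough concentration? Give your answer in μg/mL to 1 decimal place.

k = ln2/t½ = ln2/48 ≈ 0.014441 h⁻¹; fraction remaining f = e^(−kτ) = e^(−0.014441×126) ≈ 0.1621.
Single-dose peak C₀ = D/Vd = 1641/190 ≈ 8.637 μg/mL.
Steady-state trough Cmin,ss = C₀·f/(1−f) ≈ 8.637 × 0.1621/0.8379 ≈ 1.671 μg/mL.
Trough 1.7 μg/mL vs MEC 2 μg/mL: subtherapeutic.

1.7 μg/mL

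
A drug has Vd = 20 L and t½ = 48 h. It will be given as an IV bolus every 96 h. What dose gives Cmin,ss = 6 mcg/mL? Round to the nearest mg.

τ/t½ = 96/48 ≈ 2, so f = (1/2)^(96/48) ≈ 0.250000.
Cmin,ss = (D/Vd)·f/(1−f), so D = Cmin,ss·Vd·(1−f)/f.
D = 6 × 20 × (1−f)/f ≈ 6 × 20 × 3.00000 ≈ 360.00 mg.

360 mg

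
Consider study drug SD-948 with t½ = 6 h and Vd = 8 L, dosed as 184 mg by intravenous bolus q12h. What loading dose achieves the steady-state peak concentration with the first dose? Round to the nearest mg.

f = (1/2)^(12/6) ≈ 0.250000; accumulation ratio R = 1/(1−f) ≈ 1.33333.
Loading dose to hit Cmax,ss on first dose: D_load = D_maint·R ≈ 184 × 1.33333 ≈ 245.33 mg.

245 mg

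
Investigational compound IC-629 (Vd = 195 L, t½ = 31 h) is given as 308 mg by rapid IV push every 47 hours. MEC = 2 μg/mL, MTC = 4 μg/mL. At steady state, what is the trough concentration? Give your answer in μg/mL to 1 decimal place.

τ/t½ = 47/31 ≈ 1.5161, so fraction remaining f = (1/2)^(47/31) ≈ 0.3496.
At steady state, accumulation factor R = 1/(1 − e^(−kτ)) ≈ 1.5375.
Each bolus raises the concentration by D/Vd = 308/195 ≈ 1.579 μg/mL.
Cmax,ss = C₀/(1 − f) ≈ 1.579/0.6504 ≈ 2.428 μg/mL.
One interval later, Cmin,ss = Cmax,ss·e^(−kτ) ≈ 2.428 × 0.3496 ≈ 0.849 μg/mL.
Trough 0.8 μg/mL vs MEC 2 μg/mL: subtherapeutic.

0.8 μg/mL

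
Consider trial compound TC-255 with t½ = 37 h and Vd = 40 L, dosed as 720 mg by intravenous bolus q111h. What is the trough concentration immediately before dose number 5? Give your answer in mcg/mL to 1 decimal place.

2.6 mcg/mL

f = (1/2)^(τ/t½) = (1/2)^(111/37) ≈ 0.1250.
C₀ = D/Vd = 720/40 ≈ 18.000 mcg/mL.
Before the 5th dose, 4 doses have been given. Superposition: Cmin = C₀·(f + f² + … + f^4).
≈ 18.000 × (0.1250 + 0.0156 + 0.0020 + 0.0002) ≈ 18.000 × 0.1428 ≈ 2.570 mcg/mL.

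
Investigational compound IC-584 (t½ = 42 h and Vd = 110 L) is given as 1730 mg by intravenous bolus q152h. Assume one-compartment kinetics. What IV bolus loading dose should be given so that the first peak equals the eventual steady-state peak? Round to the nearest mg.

f = (1/2)^(152/42) ≈ 0.081388; accumulation ratio R = 1/(1−f) ≈ 1.08860.
Loading dose to hit Cmax,ss on first dose: D_load = D_maint·R ≈ 1730 × 1.08860 ≈ 1883.28 mg.

1883 mg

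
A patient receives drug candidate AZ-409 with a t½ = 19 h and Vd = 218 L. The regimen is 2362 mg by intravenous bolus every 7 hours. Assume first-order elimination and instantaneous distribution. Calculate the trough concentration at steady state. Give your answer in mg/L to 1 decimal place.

37.2 mg/L

Over one 7-h interval, 7/19 ≈ 0.36842 half-lives elapse, leaving f ≈ 0.7746 of each dose.
At steady state, accumulation factor R = 1/(1 − e^(−kτ)) ≈ 4.4366.
Single-dose peak C₀ = D/Vd = 2362/218 ≈ 10.835 mg/L.
Cmax,ss = C₀/(1 − f) ≈ 10.835/0.2254 ≈ 48.070 mg/L.
Steady-state trough Cmin,ss = Cmax,ss·f ≈ 48.070 × 0.7746 ≈ 37.235 mg/L.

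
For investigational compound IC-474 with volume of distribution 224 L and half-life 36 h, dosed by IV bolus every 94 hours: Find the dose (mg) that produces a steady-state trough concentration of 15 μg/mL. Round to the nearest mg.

τ/t½ = 94/36 ≈ 2.6111, so f = (1/2)^(94/36) ≈ 0.163673.
Cmin,ss = (D/Vd)·f/(1−f), so D = Cmin,ss·Vd·(1−f)/f.
D = 15 × 224 × (1−f)/f ≈ 15 × 224 × 5.10974 ≈ 17168.73 mg.

17169 mg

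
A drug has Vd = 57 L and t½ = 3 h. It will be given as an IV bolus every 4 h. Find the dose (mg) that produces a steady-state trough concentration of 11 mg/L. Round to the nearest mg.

953 mg

τ/t½ = 4/3 ≈ 1.3333, so f = (1/2)^(4/3) ≈ 0.396850.
Cmin,ss = (D/Vd)·f/(1−f), so D = Cmin,ss·Vd·(1−f)/f.
D = 11 × 57 × (1−f)/f ≈ 11 × 57 × 1.51984 ≈ 952.94 mg.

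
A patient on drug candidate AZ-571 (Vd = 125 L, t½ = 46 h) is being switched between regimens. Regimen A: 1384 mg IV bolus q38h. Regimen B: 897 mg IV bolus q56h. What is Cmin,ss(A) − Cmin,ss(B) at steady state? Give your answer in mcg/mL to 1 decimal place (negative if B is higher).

8.9 mcg/mL

Regimen A: f = (1/2)^(38/46) ≈ 0.5641; Cmin,ss = (1384/125)·f/(1−f) ≈ 14.328 mcg/mL.
Regimen B: f = (1/2)^(56/46) ≈ 0.4301; Cmin,ss = (897/125)·f/(1−f) ≈ 5.416 mcg/mL.
Difference ≈ 14.328 − 5.416 ≈ 8.912 mcg/mL.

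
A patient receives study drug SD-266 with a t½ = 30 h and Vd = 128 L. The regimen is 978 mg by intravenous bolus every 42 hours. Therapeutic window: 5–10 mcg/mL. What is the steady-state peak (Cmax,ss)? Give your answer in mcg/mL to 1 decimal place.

12.3 mcg/mL

τ/t½ = 42/30 ≈ 1.4, so fraction remaining f = (1/2)^(42/30) ≈ 0.3789.
Accumulation ratio R = 1/(1 − f) ≈ 1/0.6211 ≈ 1.6100.
Each bolus raises the concentration by D/Vd = 978/128 ≈ 7.641 mcg/mL.
Steady-state peak Cmax,ss = C₀·R ≈ 7.641 × 1.6100 ≈ 12.302 mcg/mL.
Peak 12.3 mcg/mL vs MTC 10 mcg/mL: exceeds toxic threshold.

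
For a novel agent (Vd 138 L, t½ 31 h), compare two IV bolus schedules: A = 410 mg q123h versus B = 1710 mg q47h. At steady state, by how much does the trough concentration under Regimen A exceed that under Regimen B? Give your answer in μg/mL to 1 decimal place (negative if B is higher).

Regimen A: f = (1/2)^(123/31) ≈ 0.0639; Cmin,ss = (410/138)·f/(1−f) ≈ 0.203 μg/mL.
Regimen B: f = (1/2)^(47/31) ≈ 0.3496; Cmin,ss = (1710/138)·f/(1−f) ≈ 6.661 μg/mL.
Difference ≈ 0.203 − 6.661 ≈ -6.458 μg/mL.

-6.5 μg/mL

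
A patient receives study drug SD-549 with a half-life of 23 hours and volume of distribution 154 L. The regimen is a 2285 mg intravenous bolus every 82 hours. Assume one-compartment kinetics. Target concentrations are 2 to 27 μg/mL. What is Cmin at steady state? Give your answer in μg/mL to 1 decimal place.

1.4 μg/mL

k = ln2/t½ = ln2/23 ≈ 0.030137 h⁻¹; fraction remaining f = e^(−kτ) = e^(−0.030137×82) ≈ 0.0845.
Accumulation ratio R = 1/(1 − f) ≈ 1/0.9155 ≈ 1.0923.
Single-dose peak C₀ = D/Vd = 2285/154 ≈ 14.838 μg/mL.
Steady-state peak Cmax,ss = C₀·R ≈ 14.838 × 1.0923 ≈ 16.208 μg/mL.
Steady-state trough Cmin,ss = Cmax,ss·f ≈ 16.208 × 0.0845 ≈ 1.370 μg/mL.
Trough 1.4 μg/mL vs MEC 2 μg/mL: subtherapeutic.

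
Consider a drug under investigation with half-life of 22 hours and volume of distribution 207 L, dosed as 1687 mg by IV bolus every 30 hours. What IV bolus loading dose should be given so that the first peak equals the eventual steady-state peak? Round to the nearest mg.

f = (1/2)^(30/22) ≈ 0.388602; accumulation ratio R = 1/(1−f) ≈ 1.63560.
Loading dose to hit Cmax,ss on first dose: D_load = D_maint·R ≈ 1687 × 1.63560 ≈ 2759.26 mg.

2759 mg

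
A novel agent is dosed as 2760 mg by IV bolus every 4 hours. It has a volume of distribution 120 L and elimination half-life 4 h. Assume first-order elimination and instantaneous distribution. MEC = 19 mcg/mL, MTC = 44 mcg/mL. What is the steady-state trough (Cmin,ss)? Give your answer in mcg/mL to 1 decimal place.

23.0 mcg/mL

τ = 4 h = 1 half-life, so f = (1/2)^1 = 0.5.
At steady state, R = 1/(1 − 0.5) = 2/1.
Single-dose peak C₀ = D/Vd = 2760/120 = 23 mcg/mL.
Steady-state peak Cmax,ss = C₀·R = 23 × 2/1 ≈ 46.000 mcg/mL.
Steady-state trough Cmin,ss = Cmax,ss·f ≈ 46.000 × 0.5 ≈ 23.000 mcg/mL.
Trough 23.0 mcg/mL vs MEC 19 mcg/mL: adequate.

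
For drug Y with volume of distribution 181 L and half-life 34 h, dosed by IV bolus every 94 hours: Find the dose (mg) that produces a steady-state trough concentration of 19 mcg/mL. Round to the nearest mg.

τ/t½ = 94/34 ≈ 2.7647, so f = (1/2)^(94/34) ≈ 0.147143.
Cmin,ss = (D/Vd)·f/(1−f), so D = Cmin,ss·Vd·(1−f)/f.
D = 19 × 181 × (1−f)/f ≈ 19 × 181 × 5.79611 ≈ 19932.82 mg.

19933 mg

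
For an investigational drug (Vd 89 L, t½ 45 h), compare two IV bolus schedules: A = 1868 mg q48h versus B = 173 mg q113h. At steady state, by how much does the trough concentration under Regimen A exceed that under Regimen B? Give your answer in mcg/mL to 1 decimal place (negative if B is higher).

Regimen A: f = (1/2)^(48/45) ≈ 0.4774; Cmin,ss = (1868/89)·f/(1−f) ≈ 19.173 mcg/mL.
Regimen B: f = (1/2)^(113/45) ≈ 0.1754; Cmin,ss = (173/89)·f/(1−f) ≈ 0.413 mcg/mL.
Difference ≈ 19.173 − 0.413 ≈ 18.760 mcg/mL.

18.8 mcg/mL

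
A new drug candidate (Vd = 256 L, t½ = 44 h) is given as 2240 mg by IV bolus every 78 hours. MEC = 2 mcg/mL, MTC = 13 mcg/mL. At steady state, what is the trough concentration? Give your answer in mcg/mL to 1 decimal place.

3.6 mcg/mL

k = ln2/t½ = ln2/44 ≈ 0.015753 h⁻¹; fraction remaining f = e^(−kτ) = e^(−0.015753×78) ≈ 0.2927.
At steady state, accumulation factor R = 1/(1 − e^(−kτ)) ≈ 1.4138.
Single-dose peak C₀ = D/Vd = 2240/256 ≈ 8.750 mcg/mL.
Steady-state peak Cmax,ss = C₀·R ≈ 8.750 × 1.4138 ≈ 12.371 mcg/mL.
Steady-state trough Cmin,ss = Cmax,ss·f ≈ 12.371 × 0.2927 ≈ 3.621 mcg/mL.
Trough 3.6 mcg/mL vs MEC 2 mcg/mL: adequate.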